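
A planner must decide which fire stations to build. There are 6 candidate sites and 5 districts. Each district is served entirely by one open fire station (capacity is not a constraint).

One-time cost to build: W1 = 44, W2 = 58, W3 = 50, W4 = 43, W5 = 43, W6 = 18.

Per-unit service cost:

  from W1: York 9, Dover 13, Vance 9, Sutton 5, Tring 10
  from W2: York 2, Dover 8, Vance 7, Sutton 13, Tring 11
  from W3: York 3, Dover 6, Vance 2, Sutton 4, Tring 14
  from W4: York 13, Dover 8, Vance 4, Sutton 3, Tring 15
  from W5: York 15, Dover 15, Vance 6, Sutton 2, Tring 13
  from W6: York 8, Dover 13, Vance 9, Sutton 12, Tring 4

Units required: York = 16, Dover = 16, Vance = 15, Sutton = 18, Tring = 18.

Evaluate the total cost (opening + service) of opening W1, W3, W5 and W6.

Total cost: 437

Each district is assigned to its cheapest site among the open ones.
{W1, W3, W5, W6}: York→W3 3·16=48, Dover→W3 6·16=96, Vance→W3 2·15=30, Sutton→W5 2·18=36, Tring→W6 4·18=72. Service 282; fixed 155; total 437.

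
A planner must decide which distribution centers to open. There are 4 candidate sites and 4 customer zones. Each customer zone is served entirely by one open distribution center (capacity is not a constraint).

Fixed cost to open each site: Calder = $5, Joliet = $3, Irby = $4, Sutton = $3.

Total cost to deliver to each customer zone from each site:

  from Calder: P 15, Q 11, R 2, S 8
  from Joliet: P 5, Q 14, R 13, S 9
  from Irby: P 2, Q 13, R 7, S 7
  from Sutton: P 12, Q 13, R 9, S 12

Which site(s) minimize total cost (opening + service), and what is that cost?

For any fixed open set, each customer zone goes to its cheapest open site; total = fixed + service.
{Calder, Irby}: P→Irby 2, Q→Calder 11, R→Calder 2, S→Irby 7. Service 22; fixed 9; total 31.
{Irby}: service 29 + fixed 4 = 33
{Calder, Joliet}: service 26 + fixed 8 = 34
{Calder, Joliet, Irby, Sutton}: service 22 + fixed 15 = 37
(All 15 nonempty subsets were checked; Calder and Irby is lowest.)

Open Calder and Irby; minimum total cost 31.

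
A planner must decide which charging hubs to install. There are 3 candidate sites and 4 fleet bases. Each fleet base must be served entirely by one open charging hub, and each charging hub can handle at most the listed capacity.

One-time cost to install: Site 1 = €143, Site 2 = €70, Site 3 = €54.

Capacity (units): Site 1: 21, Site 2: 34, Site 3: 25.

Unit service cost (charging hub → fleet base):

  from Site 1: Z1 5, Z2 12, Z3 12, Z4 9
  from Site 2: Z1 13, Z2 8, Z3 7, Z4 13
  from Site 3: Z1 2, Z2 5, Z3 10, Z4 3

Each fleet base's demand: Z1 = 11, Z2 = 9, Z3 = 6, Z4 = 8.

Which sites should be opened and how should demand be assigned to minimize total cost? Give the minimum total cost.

Open {Site 2, Site 3}: Z1→Site 3 2·11=22, Z2→Site 2 8·9=72, Z3→Site 2 7·6=42, Z4→Site 3 3·8=24.
Loads: Site 2 carries 15/34, Site 3 carries 19/25. Service 160; fixed 124; total 284.
Next best feasible plan costs 302.

Minimum total cost: 284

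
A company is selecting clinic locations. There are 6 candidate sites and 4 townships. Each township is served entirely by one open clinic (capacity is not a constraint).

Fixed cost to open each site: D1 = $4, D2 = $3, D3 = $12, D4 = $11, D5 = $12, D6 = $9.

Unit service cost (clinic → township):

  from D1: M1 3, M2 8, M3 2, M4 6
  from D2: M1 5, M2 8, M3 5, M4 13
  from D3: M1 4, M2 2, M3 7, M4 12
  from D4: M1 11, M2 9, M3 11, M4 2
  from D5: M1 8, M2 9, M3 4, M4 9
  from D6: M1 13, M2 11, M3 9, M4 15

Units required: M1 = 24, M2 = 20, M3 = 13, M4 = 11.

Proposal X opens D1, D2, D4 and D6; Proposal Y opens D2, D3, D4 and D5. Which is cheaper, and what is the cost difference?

Proposal Y is cheaper by 59.

Proposal X: {D1, D2, D4, D6}: M1→D1 3·24=72, M2→D1 8·20=160, M3→D1 2·13=26, M4→D4 2·11=22. Service 280; fixed 27; total 307.
Proposal Y: {D2, D3, D4, D5}: M1→D3 4·24=96, M2→D3 2·20=40, M3→D5 4·13=52, M4→D4 2·11=22. Service 210; fixed 38; total 248.
Difference: |307 − 248| = 59.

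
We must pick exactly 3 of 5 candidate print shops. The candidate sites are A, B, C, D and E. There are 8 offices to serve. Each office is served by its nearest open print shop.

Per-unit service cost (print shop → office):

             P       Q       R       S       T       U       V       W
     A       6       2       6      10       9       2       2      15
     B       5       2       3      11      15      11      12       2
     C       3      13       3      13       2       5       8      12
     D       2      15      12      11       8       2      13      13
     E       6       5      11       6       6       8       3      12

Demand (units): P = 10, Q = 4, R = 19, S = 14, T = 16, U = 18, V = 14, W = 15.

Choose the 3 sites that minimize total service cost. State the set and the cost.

Choose A, B and C; total service cost 361.

With exactly 3 open, each office uses its cheapest among the chosen.
{A, B, C}: P→C 3·10=30, Q→A 2·4=8, R→B 3·19=57, S→A 10·14=140, T→C 2·16=32, U→A 2·18=36, V→A 2·14=28, W→B 2·15=30. Service cost 361.
{B, C, E}: service cost 373
{B, D, E}: service cost 373
Among all 10 size-3 choices, {A, B, C} is lowest.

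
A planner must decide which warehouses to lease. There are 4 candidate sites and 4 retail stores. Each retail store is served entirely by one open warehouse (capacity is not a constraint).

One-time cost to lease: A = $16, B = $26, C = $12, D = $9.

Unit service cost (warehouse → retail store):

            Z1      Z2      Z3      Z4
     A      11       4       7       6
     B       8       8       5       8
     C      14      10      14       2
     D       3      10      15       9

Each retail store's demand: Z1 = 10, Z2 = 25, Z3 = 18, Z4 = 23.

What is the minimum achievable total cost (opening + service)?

For any fixed open set, each retail store goes to its cheapest open site; total = fixed + service.
{A, B, C, D}: Z1→D 3·10=30, Z2→A 4·25=100, Z3→B 5·18=90, Z4→C 2·23=46. Service 266; fixed 63; total 329.
{A, C, D}: service 302 + fixed 37 = 339
{A, B, C}: service 316 + fixed 54 = 370
{D}: Z1→D 3·10=30, Z2→D 10·25=250, Z3→D 15·18=270, Z4→D 9·23=207. Service 757; fixed 9; total 766.
No other subset beats 329.

Minimum total cost: 329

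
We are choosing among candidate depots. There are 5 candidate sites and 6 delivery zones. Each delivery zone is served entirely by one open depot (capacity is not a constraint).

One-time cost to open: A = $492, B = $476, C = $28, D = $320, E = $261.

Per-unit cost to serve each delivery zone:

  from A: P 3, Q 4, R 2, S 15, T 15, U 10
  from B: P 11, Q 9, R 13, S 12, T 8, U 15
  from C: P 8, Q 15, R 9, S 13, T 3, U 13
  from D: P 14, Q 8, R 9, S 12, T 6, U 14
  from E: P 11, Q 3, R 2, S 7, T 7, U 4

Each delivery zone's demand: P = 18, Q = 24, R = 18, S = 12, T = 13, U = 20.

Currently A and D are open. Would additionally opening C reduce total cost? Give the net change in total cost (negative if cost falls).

Yes — net change −11 (cost falls by 11).

Current service cost with {A, D}: 608.
Adding C: each delivery zone re-picks its cheapest; new service cost 569, saving 39.
Extra fixed cost: 28. Net change = 28 − 39 = -11.
(Totals: 1420 → 1409.)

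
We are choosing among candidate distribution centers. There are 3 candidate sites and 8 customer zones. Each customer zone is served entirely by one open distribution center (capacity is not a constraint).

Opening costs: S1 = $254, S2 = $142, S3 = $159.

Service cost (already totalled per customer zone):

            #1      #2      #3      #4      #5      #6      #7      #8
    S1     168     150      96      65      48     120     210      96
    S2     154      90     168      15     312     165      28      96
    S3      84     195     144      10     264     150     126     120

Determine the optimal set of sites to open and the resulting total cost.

Open S1 and S2; minimum total cost 1043.

For any fixed open set, each customer zone goes to its cheapest open site; total = fixed + service.
{S1, S2}: #1→S2 154, #2→S2 90, #3→S1 96, #4→S2 15, #5→S1 48, #6→S1 120, #7→S2 28, #8→S1 96. Service 647; fixed 396; total 1043.
{S1, S2, S3}: service 572 + fixed 555 = 1127
{S1, S3}: #1→S3 84, #2→S1 150, #3→S1 96, #4→S3 10, #5→S1 48, #6→S1 120, #7→S3 126, #8→S1 96. Service 730; fixed 413; total 1143.
{S2}: service 1028 + fixed 142 = 1170
(All 7 nonempty subsets were checked; S1 and S2 is lowest.)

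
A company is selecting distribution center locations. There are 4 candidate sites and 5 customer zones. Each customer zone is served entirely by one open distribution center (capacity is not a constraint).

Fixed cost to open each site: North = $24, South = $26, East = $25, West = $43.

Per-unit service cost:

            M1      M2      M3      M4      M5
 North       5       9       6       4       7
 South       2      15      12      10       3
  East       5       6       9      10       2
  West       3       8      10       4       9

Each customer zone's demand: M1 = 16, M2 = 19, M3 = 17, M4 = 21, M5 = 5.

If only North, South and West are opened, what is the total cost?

Each customer zone is assigned to its cheapest site among the open ones.
{North, South, West}: M1→South 2·16=32, M2→West 8·19=152, M3→North 6·17=102, M4→North 4·21=84, M5→South 3·5=15. Service 385; fixed 93; total 478.

Total cost: 478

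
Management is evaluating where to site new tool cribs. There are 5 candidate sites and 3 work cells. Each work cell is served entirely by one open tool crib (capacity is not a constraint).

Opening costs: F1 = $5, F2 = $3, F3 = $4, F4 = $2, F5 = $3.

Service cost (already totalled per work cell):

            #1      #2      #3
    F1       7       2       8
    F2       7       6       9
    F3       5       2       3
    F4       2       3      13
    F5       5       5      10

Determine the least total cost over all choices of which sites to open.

For any fixed open set, each work cell goes to its cheapest open site; total = fixed + service.
{F3, F4}: #1→F4 2, #2→F3 2, #3→F3 3. Service 7; fixed 6; total 13.
{F3}: service 10 + fixed 4 = 14
{F2, F3, F4}: service 7 + fixed 9 = 16
{F1, F2, F3, F4, F5}: #1→F4 2, #2→F1 2, #3→F3 3. Service 7; fixed 17; total 24.
No other subset beats 13.

Minimum total cost: 13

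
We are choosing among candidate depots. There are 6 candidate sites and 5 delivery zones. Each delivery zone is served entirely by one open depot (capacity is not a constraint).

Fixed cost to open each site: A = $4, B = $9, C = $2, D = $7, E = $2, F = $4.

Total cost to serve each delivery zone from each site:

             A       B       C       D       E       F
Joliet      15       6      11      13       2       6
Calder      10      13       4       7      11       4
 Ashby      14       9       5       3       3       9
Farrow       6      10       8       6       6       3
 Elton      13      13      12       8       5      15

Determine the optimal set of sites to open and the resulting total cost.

Open E and F; minimum total cost 23.

For any fixed open set, each delivery zone goes to its cheapest open site; total = fixed + service.
{E, F}: Joliet→E 2, Calder→F 4, Ashby→E 3, Farrow→F 3, Elton→E 5. Service 17; fixed 6; total 23.
{C, E}: service 20 + fixed 4 = 24
{C, E, F}: Joliet→E 2, Calder→C 4, Ashby→E 3, Farrow→F 3, Elton→E 5. Service 17; fixed 8; total 25.
{A, B, C, D, E, F}: Joliet→E 2, Calder→C 4, Ashby→D 3, Farrow→F 3, Elton→E 5. Service 17; fixed 28; total 45.
No other subset beats 23.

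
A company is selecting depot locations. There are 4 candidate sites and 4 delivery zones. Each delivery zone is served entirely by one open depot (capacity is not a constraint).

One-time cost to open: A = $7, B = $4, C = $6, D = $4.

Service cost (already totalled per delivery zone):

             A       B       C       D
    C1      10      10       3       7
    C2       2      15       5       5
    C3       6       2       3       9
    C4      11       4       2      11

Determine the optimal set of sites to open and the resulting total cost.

Open C only; minimum total cost 19.

For any fixed open set, each delivery zone goes to its cheapest open site; total = fixed + service.
{C}: C1→C 3, C2→C 5, C3→C 3, C4→C 2. Service 13; fixed 6; total 19.
{B, C}: service 12 + fixed 10 = 22
{A, C}: service 10 + fixed 13 = 23
{A, B, C, D}: service 9 + fixed 21 = 30
(All 15 nonempty subsets were checked; C only is lowest.)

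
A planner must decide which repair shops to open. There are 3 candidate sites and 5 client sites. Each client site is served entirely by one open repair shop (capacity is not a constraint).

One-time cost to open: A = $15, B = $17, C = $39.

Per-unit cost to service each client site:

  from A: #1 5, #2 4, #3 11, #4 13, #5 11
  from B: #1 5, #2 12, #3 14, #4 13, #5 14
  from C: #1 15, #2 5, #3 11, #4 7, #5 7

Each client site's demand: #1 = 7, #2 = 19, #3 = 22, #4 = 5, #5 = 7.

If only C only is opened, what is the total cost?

Total cost: 565

Each client site is assigned to its cheapest site among the open ones.
{C}: #1→C 15·7=105, #2→C 5·19=95, #3→C 11·22=242, #4→C 7·5=35, #5→C 7·7=49. Service 526; fixed 39; total 565.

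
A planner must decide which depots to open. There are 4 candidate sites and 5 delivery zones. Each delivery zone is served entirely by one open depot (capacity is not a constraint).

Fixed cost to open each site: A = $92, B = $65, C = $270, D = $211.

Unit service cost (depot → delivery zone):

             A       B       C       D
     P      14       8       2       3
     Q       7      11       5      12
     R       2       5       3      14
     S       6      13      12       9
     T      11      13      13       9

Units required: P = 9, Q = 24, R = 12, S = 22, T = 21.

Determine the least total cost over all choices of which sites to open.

For any fixed open set, each delivery zone goes to its cheapest open site; total = fixed + service.
{A}: P→A 14·9=126, Q→A 7·24=168, R→A 2·12=24, S→A 6·22=132, T→A 11·21=231. Service 681; fixed 92; total 773.
{A, B}: service 627 + fixed 157 = 784
{A, D}: P→D 3·9=27, Q→A 7·24=168, R→A 2·12=24, S→A 6·22=132, T→D 9·21=189. Service 540; fixed 303; total 843.
{A, B, C, D}: service 483 + fixed 638 = 1121
No other subset beats 773.

Minimum total cost: 773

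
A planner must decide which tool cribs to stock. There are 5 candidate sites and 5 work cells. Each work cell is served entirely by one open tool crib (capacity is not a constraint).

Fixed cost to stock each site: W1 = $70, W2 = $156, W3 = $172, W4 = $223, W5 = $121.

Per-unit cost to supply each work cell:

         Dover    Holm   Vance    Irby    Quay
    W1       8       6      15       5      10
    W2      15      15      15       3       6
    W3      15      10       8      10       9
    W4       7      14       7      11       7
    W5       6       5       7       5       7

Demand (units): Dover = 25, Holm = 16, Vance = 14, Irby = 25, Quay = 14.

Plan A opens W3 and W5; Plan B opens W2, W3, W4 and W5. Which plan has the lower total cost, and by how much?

Plan A: {W3, W5}: Dover→W5 6·25=150, Holm→W5 5·16=80, Vance→W5 7·14=98, Irby→W5 5·25=125, Quay→W5 7·14=98. Service 551; fixed 293; total 844.
Plan B: {W2, W3, W4, W5}: Dover→W5 6·25=150, Holm→W5 5·16=80, Vance→W4 7·14=98, Irby→W2 3·25=75, Quay→W2 6·14=84. Service 487; fixed 672; total 1159.
Difference: |844 − 1159| = 315.

Plan A is cheaper by 315.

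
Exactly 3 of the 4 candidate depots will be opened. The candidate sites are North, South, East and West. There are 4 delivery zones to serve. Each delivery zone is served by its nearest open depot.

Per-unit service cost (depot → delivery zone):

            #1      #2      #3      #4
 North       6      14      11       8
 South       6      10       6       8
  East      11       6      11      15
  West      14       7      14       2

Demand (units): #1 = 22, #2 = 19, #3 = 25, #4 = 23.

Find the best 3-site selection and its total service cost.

With exactly 3 open, each delivery zone uses its cheapest among the chosen.
{South, East, West}: #1→South 6·22=132, #2→East 6·19=114, #3→South 6·25=150, #4→West 2·23=46. Service cost 442.
{North, South, West}: service cost 461
{North, East, West}: service cost 567
Among all 4 size-3 choices, {South, East, West} is lowest.

Choose South, East and West; total service cost 442.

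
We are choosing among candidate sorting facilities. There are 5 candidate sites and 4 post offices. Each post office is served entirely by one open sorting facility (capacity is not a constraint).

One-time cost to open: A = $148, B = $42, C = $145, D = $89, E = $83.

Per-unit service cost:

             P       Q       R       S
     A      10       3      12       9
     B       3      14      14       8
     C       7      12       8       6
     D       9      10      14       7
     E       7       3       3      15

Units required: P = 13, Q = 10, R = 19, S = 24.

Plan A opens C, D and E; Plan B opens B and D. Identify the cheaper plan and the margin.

Plan A is cheaper by 65.

Plan A: {C, D, E}: P→C 7·13=91, Q→E 3·10=30, R→E 3·19=57, S→C 6·24=144. Service 322; fixed 317; total 639.
Plan B: {B, D}: P→B 3·13=39, Q→D 10·10=100, R→B 14·19=266, S→D 7·24=168. Service 573; fixed 131; total 704.
Difference: |639 − 704| = 65.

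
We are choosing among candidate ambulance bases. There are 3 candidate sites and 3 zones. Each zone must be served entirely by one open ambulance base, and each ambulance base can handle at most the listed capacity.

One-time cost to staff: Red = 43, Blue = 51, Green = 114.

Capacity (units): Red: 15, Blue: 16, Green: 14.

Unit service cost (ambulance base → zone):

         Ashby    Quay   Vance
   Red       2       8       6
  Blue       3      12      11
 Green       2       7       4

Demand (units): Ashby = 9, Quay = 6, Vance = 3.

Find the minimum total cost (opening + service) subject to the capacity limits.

Open {Red, Blue}: Ashby→Blue 3·9=27, Quay→Red 8·6=48, Vance→Red 6·3=18.
Loads: Red carries 9/15, Blue carries 9/16. Service 93; fixed 94; total 187.
Next best feasible plan costs 193.

Minimum total cost: 187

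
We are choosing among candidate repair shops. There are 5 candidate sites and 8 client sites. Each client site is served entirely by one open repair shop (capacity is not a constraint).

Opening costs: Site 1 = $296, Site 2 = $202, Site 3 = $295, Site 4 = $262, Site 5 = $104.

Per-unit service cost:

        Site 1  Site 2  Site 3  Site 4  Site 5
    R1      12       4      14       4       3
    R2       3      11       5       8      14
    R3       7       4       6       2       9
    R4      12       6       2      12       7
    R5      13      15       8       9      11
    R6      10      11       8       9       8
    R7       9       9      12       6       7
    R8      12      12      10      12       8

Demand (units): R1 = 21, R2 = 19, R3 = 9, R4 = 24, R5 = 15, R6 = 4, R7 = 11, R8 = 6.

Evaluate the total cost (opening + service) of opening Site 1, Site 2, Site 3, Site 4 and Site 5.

Total cost: 1611

Each client site is assigned to its cheapest site among the open ones.
{Site 1, Site 2, Site 3, Site 4, Site 5}: R1→Site 5 3·21=63, R2→Site 1 3·19=57, R3→Site 4 2·9=18, R4→Site 3 2·24=48, R5→Site 3 8·15=120, R6→Site 3 8·4=32, R7→Site 4 6·11=66, R8→Site 5 8·6=48. Service 452; fixed 1159; total 1611.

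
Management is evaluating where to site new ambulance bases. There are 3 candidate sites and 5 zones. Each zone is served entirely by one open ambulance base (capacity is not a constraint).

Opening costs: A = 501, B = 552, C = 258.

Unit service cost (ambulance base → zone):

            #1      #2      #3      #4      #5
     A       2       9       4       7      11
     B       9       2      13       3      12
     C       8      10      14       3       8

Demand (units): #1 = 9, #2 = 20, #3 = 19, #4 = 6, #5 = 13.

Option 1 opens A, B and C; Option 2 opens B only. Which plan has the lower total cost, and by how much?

Option 2 is cheaper by 473.

Option 1: {A, B, C}: #1→A 2·9=18, #2→B 2·20=40, #3→A 4·19=76, #4→B 3·6=18, #5→C 8·13=104. Service 256; fixed 1311; total 1567.
Option 2: {B}: #1→B 9·9=81, #2→B 2·20=40, #3→B 13·19=247, #4→B 3·6=18, #5→B 12·13=156. Service 542; fixed 552; total 1094.
Difference: |1567 − 1094| = 473.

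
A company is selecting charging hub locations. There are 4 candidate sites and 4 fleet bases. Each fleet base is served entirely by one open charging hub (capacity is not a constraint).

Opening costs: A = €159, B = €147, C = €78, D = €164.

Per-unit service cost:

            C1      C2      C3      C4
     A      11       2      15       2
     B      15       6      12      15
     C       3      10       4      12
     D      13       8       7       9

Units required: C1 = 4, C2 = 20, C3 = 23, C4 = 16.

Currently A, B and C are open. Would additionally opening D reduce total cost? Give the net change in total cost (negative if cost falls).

Current service cost with {A, B, C}: 176.
Adding D: each fleet base re-picks its cheapest; new service cost 176, saving 0.
Extra fixed cost: 164. Net change = 164 − 0 = 164.
(Totals: 560 → 724.)

No — net change +164 (cost rises by 164).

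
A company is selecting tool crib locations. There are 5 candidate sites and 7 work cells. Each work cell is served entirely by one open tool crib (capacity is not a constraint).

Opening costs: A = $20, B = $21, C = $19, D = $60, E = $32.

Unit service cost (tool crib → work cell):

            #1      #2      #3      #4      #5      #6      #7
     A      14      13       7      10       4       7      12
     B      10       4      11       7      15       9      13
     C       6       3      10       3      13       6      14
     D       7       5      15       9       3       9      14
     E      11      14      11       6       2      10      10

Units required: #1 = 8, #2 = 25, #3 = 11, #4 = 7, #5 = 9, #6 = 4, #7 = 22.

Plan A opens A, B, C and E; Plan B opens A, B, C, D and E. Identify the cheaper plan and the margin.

Plan A: {A, B, C, E}: #1→C 6·8=48, #2→C 3·25=75, #3→A 7·11=77, #4→C 3·7=21, #5→E 2·9=18, #6→C 6·4=24, #7→E 10·22=220. Service 483; fixed 92; total 575.
Plan B: {A, B, C, D, E}: #1→C 6·8=48, #2→C 3·25=75, #3→A 7·11=77, #4→C 3·7=21, #5→E 2·9=18, #6→C 6·4=24, #7→E 10·22=220. Service 483; fixed 152; total 635.
Difference: |575 − 635| = 60.

Plan A is cheaper by 60.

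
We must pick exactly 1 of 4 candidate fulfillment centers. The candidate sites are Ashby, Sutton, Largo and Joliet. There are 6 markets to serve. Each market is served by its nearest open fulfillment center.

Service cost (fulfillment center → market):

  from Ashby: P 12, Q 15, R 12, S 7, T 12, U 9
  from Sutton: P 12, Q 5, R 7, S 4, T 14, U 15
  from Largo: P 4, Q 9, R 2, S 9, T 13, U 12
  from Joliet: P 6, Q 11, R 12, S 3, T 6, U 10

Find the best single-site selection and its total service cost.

Choose Joliet only; total service cost 48.

With exactly 1 open, each market uses its cheapest among the chosen.
{Joliet}: P→Joliet 6, Q→Joliet 11, R→Joliet 12, S→Joliet 3, T→Joliet 6, U→Joliet 10. Service cost 48.
{Largo}: service cost 49
{Sutton}: service cost 57
Among all 4 size-1 choices, {Joliet} is lowest.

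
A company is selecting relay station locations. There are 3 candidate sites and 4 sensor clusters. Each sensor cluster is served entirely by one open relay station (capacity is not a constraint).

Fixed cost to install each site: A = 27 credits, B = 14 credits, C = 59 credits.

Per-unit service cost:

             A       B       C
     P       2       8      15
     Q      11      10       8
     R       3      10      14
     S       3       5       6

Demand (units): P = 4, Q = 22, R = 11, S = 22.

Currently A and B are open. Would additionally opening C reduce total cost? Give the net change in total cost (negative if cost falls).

Current service cost with {A, B}: 327.
Adding C: each sensor cluster re-picks its cheapest; new service cost 283, saving 44.
Extra fixed cost: 59. Net change = 59 − 44 = 15.
(Totals: 368 → 383.)

No — net change +15 (cost rises by 15).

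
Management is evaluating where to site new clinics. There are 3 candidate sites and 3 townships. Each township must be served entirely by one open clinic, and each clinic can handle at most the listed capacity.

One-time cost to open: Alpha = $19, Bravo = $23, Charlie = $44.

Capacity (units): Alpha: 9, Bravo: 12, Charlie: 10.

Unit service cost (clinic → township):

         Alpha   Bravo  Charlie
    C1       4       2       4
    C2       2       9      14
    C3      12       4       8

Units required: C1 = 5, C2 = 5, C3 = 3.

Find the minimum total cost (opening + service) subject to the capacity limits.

Minimum total cost: 74

Open {Alpha, Bravo}: C1→Bravo 2·5=10, C2→Alpha 2·5=10, C3→Bravo 4·3=12.
Loads: Alpha carries 5/9, Bravo carries 8/12. Service 32; fixed 42; total 74.
Next best feasible plan costs 98.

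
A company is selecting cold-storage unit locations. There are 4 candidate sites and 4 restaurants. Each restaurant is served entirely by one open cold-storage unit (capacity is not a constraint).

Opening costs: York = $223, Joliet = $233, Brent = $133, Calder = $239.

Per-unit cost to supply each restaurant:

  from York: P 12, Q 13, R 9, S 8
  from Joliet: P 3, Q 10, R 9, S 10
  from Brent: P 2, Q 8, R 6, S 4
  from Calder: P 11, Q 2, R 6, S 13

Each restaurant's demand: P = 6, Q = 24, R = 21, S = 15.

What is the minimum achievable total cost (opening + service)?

For any fixed open set, each restaurant goes to its cheapest open site; total = fixed + service.
{Brent}: P→Brent 2·6=12, Q→Brent 8·24=192, R→Brent 6·21=126, S→Brent 4·15=60. Service 390; fixed 133; total 523.
{Brent, Calder}: P→Brent 2·6=12, Q→Calder 2·24=48, R→Brent 6·21=126, S→Brent 4·15=60. Service 246; fixed 372; total 618.
{Calder}: service 435 + fixed 239 = 674
{York, Joliet, Brent, Calder}: service 246 + fixed 828 = 1074
No other subset beats 523.

Minimum total cost: 523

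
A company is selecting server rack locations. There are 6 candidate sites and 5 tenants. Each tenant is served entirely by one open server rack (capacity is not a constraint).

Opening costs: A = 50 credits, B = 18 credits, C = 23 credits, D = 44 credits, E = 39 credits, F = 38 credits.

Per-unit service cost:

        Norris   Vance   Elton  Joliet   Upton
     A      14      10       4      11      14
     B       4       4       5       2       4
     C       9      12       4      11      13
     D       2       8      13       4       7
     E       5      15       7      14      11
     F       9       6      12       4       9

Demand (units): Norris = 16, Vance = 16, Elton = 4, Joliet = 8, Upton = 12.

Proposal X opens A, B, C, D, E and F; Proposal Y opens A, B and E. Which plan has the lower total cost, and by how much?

Proposal X: {A, B, C, D, E, F}: Norris→D 2·16=32, Vance→B 4·16=64, Elton→A 4·4=16, Joliet→B 2·8=16, Upton→B 4·12=48. Service 176; fixed 212; total 388.
Proposal Y: {A, B, E}: Norris→B 4·16=64, Vance→B 4·16=64, Elton→A 4·4=16, Joliet→B 2·8=16, Upton→B 4·12=48. Service 208; fixed 107; total 315.
Difference: |388 − 315| = 73.

Proposal Y is cheaper by 73.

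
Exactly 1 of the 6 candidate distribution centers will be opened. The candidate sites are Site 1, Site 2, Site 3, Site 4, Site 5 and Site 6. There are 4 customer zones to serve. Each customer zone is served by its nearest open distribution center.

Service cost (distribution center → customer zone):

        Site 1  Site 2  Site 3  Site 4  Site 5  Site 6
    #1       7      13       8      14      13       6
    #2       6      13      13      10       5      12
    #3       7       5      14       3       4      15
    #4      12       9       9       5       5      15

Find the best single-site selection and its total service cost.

With exactly 1 open, each customer zone uses its cheapest among the chosen.
{Site 5}: #1→Site 5 13, #2→Site 5 5, #3→Site 5 4, #4→Site 5 5. Service cost 27.
{Site 1}: service cost 32
{Site 4}: service cost 32
Among all 6 size-1 choices, {Site 5} is lowest.

Choose Site 5 only; total service cost 27.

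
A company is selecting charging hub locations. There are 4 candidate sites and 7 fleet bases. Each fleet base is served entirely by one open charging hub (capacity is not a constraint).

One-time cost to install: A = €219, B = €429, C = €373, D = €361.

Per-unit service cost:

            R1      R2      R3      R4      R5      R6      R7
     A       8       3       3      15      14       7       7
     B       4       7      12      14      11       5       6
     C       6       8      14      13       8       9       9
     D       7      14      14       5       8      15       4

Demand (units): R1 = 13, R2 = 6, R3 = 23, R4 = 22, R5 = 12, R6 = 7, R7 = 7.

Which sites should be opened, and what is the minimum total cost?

Open A only; minimum total cost 1006.

For any fixed open set, each fleet base goes to its cheapest open site; total = fixed + service.
{A}: R1→A 8·13=104, R2→A 3·6=18, R3→A 3·23=69, R4→A 15·22=330, R5→A 14·12=168, R6→A 7·7=49, R7→A 7·7=49. Service 787; fixed 219; total 1006.
{A, D}: service 461 + fixed 580 = 1041
{D}: service 836 + fixed 361 = 1197
{A, B, C, D}: R1→B 4·13=52, R2→A 3·6=18, R3→A 3·23=69, R4→D 5·22=110, R5→C 8·12=96, R6→B 5·7=35, R7→D 4·7=28. Service 408; fixed 1382; total 1790.
No other subset beats 1006.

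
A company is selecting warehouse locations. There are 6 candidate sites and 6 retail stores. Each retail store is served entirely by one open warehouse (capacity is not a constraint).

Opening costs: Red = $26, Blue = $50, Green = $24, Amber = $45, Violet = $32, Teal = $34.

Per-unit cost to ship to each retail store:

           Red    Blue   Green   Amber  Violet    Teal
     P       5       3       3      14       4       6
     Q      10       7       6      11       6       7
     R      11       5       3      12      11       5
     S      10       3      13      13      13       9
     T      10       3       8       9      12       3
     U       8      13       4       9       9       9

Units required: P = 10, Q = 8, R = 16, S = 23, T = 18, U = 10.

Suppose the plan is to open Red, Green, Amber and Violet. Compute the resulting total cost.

Total cost: 667

Each retail store is assigned to its cheapest site among the open ones.
{Red, Green, Amber, Violet}: P→Green 3·10=30, Q→Green 6·8=48, R→Green 3·16=48, S→Red 10·23=230, T→Green 8·18=144, U→Green 4·10=40. Service 540; fixed 127; total 667.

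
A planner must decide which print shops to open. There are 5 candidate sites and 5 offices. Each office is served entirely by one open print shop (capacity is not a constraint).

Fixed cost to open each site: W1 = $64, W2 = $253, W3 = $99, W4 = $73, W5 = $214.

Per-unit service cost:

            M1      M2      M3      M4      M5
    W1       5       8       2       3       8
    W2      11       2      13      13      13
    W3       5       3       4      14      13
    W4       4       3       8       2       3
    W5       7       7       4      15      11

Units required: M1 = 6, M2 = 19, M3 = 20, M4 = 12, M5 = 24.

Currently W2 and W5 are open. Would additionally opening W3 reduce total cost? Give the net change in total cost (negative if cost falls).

Current service cost with {W2, W5}: 580.
Adding W3: each office re-picks its cheapest; new service cost 568, saving 12.
Extra fixed cost: 99. Net change = 99 − 12 = 87.
(Totals: 1047 → 1134.)

No — net change +87 (cost rises by 87).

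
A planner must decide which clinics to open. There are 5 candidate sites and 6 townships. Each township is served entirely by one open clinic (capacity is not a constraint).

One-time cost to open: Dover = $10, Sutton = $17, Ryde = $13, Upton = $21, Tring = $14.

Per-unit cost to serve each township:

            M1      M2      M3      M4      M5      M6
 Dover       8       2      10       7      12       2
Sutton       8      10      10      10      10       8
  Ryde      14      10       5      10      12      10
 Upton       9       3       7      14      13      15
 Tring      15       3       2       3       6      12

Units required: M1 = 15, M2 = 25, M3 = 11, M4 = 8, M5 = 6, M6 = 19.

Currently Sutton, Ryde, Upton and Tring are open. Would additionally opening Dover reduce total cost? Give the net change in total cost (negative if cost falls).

Current service cost with {Sutton, Ryde, Upton, Tring}: 429.
Adding Dover: each township re-picks its cheapest; new service cost 290, saving 139.
Extra fixed cost: 10. Net change = 10 − 139 = -129.
(Totals: 494 → 365.)

Yes — net change −129 (cost falls by 129).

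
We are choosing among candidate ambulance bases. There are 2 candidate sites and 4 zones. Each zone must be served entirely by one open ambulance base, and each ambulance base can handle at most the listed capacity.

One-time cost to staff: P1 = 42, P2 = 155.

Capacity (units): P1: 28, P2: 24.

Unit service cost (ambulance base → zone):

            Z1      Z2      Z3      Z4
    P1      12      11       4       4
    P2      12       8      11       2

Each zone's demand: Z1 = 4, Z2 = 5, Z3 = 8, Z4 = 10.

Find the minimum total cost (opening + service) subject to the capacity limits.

Open {P1}: Z1→P1 12·4=48, Z2→P1 11·5=55, Z3→P1 4·8=32, Z4→P1 4·10=40.
Loads: P1 carries 27/28. Service 175; fixed 42; total 217.
Next best feasible plan costs 337.

Minimum total cost: 217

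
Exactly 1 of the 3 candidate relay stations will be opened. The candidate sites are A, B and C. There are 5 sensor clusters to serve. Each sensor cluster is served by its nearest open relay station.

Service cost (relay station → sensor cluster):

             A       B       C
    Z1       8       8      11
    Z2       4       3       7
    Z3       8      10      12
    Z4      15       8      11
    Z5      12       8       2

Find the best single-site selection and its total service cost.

With exactly 1 open, each sensor cluster uses its cheapest among the chosen.
{B}: Z1→B 8, Z2→B 3, Z3→B 10, Z4→B 8, Z5→B 8. Service cost 37.
{C}: service cost 43
{A}: service cost 47
Among all 3 size-1 choices, {B} is lowest.

Choose B only; total service cost 37.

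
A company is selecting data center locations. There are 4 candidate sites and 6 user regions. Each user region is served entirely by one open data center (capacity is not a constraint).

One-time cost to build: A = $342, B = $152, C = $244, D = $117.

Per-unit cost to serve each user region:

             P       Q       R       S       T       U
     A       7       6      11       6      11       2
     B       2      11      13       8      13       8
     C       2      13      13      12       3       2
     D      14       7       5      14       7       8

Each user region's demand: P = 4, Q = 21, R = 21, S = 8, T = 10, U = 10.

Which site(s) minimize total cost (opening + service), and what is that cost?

For any fixed open set, each user region goes to its cheapest open site; total = fixed + service.
{D}: P→D 14·4=56, Q→D 7·21=147, R→D 5·21=105, S→D 14·8=112, T→D 7·10=70, U→D 8·10=80. Service 570; fixed 117; total 687.
{B, D}: P→B 2·4=8, Q→D 7·21=147, R→D 5·21=105, S→B 8·8=64, T→D 7·10=70, U→B 8·10=80. Service 474; fixed 269; total 743.
{C, D}: service 406 + fixed 361 = 767
{A, B, C, D}: service 337 + fixed 855 = 1192
(All 15 nonempty subsets were checked; D only is lowest.)

Open D only; minimum total cost 687.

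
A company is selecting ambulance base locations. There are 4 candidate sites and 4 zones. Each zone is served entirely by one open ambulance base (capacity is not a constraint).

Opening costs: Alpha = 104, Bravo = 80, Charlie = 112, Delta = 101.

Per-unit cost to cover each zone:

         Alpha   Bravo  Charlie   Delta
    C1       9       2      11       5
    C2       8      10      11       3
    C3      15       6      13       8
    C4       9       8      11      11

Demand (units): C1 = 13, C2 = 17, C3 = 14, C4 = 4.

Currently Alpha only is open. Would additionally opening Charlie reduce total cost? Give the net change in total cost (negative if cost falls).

Current service cost with {Alpha}: 499.
Adding Charlie: each zone re-picks its cheapest; new service cost 471, saving 28.
Extra fixed cost: 112. Net change = 112 − 28 = 84.
(Totals: 603 → 687.)

No — net change +84 (cost rises by 84).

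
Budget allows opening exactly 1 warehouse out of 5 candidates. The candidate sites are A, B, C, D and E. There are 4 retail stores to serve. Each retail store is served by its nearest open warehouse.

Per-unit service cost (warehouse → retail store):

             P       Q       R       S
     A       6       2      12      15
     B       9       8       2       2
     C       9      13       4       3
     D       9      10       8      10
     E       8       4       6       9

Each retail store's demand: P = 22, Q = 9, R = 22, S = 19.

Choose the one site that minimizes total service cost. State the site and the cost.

Choose B only; total service cost 352.

With exactly 1 open, each retail store uses its cheapest among the chosen.
{B}: P→B 9·22=198, Q→B 8·9=72, R→B 2·22=44, S→B 2·19=38. Service cost 352.
{C}: service cost 460
{E}: service cost 515
Among all 5 size-1 choices, {B} is lowest.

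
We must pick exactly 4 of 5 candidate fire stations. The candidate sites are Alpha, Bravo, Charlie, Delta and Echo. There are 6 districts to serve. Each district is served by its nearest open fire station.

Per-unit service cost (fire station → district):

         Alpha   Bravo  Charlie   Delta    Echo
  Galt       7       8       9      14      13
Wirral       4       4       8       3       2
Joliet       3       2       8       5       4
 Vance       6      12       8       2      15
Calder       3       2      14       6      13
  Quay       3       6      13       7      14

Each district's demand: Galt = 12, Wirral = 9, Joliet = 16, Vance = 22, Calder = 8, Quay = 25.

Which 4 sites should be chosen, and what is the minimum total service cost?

With exactly 4 open, each district uses its cheapest among the chosen.
{Alpha, Bravo, Delta, Echo}: Galt→Alpha 7·12=84, Wirral→Echo 2·9=18, Joliet→Bravo 2·16=32, Vance→Delta 2·22=44, Calder→Bravo 2·8=16, Quay→Alpha 3·25=75. Service cost 269.
{Alpha, Bravo, Charlie, Delta}: service cost 278
{Alpha, Charlie, Delta, Echo}: service cost 293
Among all 5 size-4 choices, {Alpha, Bravo, Delta, Echo} is lowest.

Choose Alpha, Bravo, Delta and Echo; total service cost 269.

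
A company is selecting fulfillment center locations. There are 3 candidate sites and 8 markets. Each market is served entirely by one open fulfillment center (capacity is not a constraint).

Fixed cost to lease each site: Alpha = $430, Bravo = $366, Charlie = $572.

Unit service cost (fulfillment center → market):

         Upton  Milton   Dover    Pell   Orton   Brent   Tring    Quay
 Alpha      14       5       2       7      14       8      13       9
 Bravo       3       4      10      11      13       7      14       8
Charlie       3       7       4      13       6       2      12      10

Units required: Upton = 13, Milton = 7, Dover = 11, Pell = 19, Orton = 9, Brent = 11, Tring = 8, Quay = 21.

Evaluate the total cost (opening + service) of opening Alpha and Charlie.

Total cost: 1592

Each market is assigned to its cheapest site among the open ones.
{Alpha, Charlie}: Upton→Charlie 3·13=39, Milton→Alpha 5·7=35, Dover→Alpha 2·11=22, Pell→Alpha 7·19=133, Orton→Charlie 6·9=54, Brent→Charlie 2·11=22, Tring→Charlie 12·8=96, Quay→Alpha 9·21=189. Service 590; fixed 1002; total 1592.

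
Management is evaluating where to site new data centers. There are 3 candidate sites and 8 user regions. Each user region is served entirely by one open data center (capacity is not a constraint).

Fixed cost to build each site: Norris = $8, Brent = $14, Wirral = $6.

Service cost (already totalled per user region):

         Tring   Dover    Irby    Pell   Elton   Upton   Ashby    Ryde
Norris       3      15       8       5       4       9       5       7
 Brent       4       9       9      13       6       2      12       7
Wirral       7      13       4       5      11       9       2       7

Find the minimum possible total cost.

For any fixed open set, each user region goes to its cheapest open site; total = fixed + service.
{Brent, Wirral}: Tring→Brent 4, Dover→Brent 9, Irby→Wirral 4, Pell→Wirral 5, Elton→Brent 6, Upton→Brent 2, Ashby→Wirral 2, Ryde→Brent 7. Service 39; fixed 20; total 59.
{Norris, Wirral}: service 47 + fixed 14 = 61
{Norris}: service 56 + fixed 8 = 64
{Norris, Brent, Wirral}: service 36 + fixed 28 = 64
(All 7 nonempty subsets were checked; Brent and Wirral is lowest.)

Minimum total cost: 59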